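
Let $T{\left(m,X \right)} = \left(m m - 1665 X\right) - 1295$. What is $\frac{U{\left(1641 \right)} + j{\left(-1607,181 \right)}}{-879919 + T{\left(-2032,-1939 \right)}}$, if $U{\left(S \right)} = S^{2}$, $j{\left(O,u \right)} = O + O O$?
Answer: $\frac{5273723}{6476245} \approx 0.81432$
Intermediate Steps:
$j{\left(O,u \right)} = O + O^{2}$
$T{\left(m,X \right)} = -1295 + m^{2} - 1665 X$ ($T{\left(m,X \right)} = \left(m^{2} - 1665 X\right) - 1295 = -1295 + m^{2} - 1665 X$)
$\frac{U{\left(1641 \right)} + j{\left(-1607,181 \right)}}{-879919 + T{\left(-2032,-1939 \right)}} = \frac{1641^{2} - 1607 \left(1 - 1607\right)}{-879919 - \left(-3227140 - 4129024\right)} = \frac{2692881 - -2580842}{-879919 + \left(-1295 + 4129024 + 3228435\right)} = \frac{2692881 + 2580842}{-879919 + 7356164} = \frac{5273723}{6476245}$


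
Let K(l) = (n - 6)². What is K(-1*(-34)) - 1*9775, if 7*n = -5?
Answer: -476766/49 ≈ -9729.9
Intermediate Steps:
n = -5/7 (n = (⅐)*(-5) = -5/7 ≈ -0.71429)
K(l) = 2209/49 (K(l) = (-5/7 - 6)² = (-47/7)² = 2209/49)
K(-1*(-34)) - 1*9775 = 2209/49 - 1*9775 = 2209/49 - 9775 = -476766/49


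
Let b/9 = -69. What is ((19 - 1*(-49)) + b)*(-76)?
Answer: 42028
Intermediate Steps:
b = -621 (b = 9*(-69) = -621)
((19 - 1*(-49)) + b)*(-76) = ((19 - 1*(-49)) - 621)*(-76) = ((19 + 49) - 621)*(-76) = (68 - 621)*(-76) = -553*(-76) = 42028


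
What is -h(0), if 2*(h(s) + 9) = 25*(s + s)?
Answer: 9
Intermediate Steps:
h(s) = -9 + 25*s (h(s) = -9 + (25*(s + s))/2 = -9 + (25*(2*s))/2 = -9 + (50*s)/2 = -9 + 25*s)
-h(0) = -(-9 + 25*0) = -(-9 + 0) = -1*(-9) = 9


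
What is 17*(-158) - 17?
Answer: -2703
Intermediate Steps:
17*(-158) - 17 = -2686 - 17 = -2703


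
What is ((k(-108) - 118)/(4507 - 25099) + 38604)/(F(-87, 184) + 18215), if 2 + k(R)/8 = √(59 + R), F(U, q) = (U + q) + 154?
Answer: 397466851/190125936 - I/6790212 ≈ 2.0905 - 1.4727e-7*I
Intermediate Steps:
F(U, q) = 154 + U + q
k(R) = -16 + 8*√(59 + R)
((k(-108) - 118)/(4507 - 25099) + 38604)/(F(-87, 184) + 18215) = (((-16 + 8*√(59 - 108)) - 118)/(4507 - 25099) + 38604)/((154 - 87 + 184) + 18215) = (((-16 + 8*√(-49)) - 118)/(-20592) + 38604)/(251 + 18215) = (((-16 + 8*(7*I)) - 118)*(-1/20592) + 38604)/18466 = (((-16 + 56*I) - 118)*(-1/20592) + 38604)*(1/18466) = ((-134 + 56*I)*(-1/20592) + 38604)*(1/18466) = ((67/10296 - 7*I/2574) + 38604)*(1/18466) = (397466851/10296 - 7*I/2574)*(1/18466) = 397466851/190125936 - I/6790212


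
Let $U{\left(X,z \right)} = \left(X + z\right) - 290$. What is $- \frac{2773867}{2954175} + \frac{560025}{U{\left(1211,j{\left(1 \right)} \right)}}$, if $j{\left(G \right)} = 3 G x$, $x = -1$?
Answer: $\frac{1199611797}{1969450} \approx 609.11$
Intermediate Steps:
$j{\left(G \right)} = - 3 G$ ($j{\left(G \right)} = 3 G \left(-1\right) = - 3 G$)
$U{\left(X,z \right)} = -290 + X + z$
$- \frac{2773867}{2954175} + \frac{560025}{U{\left(1211,j{\left(1 \right)} \right)}} = - \frac{2773867}{2954175} + \frac{560025}{-290 + 1211 - 3} = \left(-2773867\right) \frac{1}{2954175} + \frac{560025}{-290 + 1211 - 3} = - \frac{2773867}{2954175} + \frac{560025}{918} = - \frac{2773867}{2954175} + 560025 \cdot \frac{1}{918} = - \frac{2773867}{2954175} + \frac{62225}{102} = \frac{1199611797}{1969450}$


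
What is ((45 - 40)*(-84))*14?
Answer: -5880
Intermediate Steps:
((45 - 40)*(-84))*14 = (5*(-84))*14 = -420*14 = -5880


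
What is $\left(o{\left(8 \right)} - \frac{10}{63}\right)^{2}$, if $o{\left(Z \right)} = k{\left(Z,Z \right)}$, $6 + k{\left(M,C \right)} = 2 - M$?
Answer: $\frac{586756}{3969} \approx 147.83$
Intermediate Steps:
$k{\left(M,C \right)} = -4 - M$ ($k{\left(M,C \right)} = -6 - \left(-2 + M\right) = -4 - M$)
$o{\left(Z \right)} = -4 - Z$
$\left(o{\left(8 \right)} - \frac{10}{63}\right)^{2} = \left(\left(-4 - 8\right) - \frac{10}{63}\right)^{2} = \left(-12 - \frac{10}{63}\right)^{2} = \left(- \frac{766}{63}\right)^{2} = \frac{586756}{3969}$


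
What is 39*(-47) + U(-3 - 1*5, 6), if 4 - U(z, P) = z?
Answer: -1821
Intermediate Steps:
U(z, P) = 4 - z
39*(-47) + U(-3 - 1*5, 6) = 39*(-47) + (4 - (-3 - 1*5)) = -1833 + (4 - (-3 - 5)) = -1833 + (4 - 1*(-8)) = -1833 + (4 + 8) = -1833 + 12 = -1821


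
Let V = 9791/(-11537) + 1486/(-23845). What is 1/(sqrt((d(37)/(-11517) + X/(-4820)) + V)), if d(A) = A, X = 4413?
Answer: -2*I*sqrt(4267226204800541262990542001345)/5588548657365809 ≈ -0.73927*I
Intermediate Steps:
V = -250610377/275099765 (V = 9791*(-1/11537) + 1486*(-1/23845) = -9791/11537 - 1486/23845 = -250610377/275099765 ≈ -0.91098)
1/(sqrt((d(37)/(-11517) + X/(-4820)) + V)) = 1/(sqrt((37/(-11517) + 4413/(-4820)) - 250610377/275099765)) = 1/(sqrt((37*(-1/11517) + 4413*(-1/4820)) - 250610377/275099765)) = 1/(sqrt((-37/11517 - 4413/4820) - 250610377/275099765)) = 1/(sqrt(-51002861/55511940 - 250610377/275099765)) = 1/(sqrt(-5588548657365809/3054264329738820)) = 1/(I*sqrt(4267226204800541262990542001345)/1527132164869410) = -2*I*sqrt(4267226204800541262990542001345)/5588548657365809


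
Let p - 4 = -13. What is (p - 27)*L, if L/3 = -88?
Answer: 9504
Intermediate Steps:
L = -264 (L = 3*(-88) = -264)
p = -9 (p = 4 - 13 = -9)
(p - 27)*L = (-9 - 27)*(-264) = -36*(-264) = 9504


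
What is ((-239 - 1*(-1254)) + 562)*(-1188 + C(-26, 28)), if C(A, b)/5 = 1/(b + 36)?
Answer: -119894579/64 ≈ -1.8734e+6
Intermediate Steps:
C(A, b) = 5/(36 + b) (C(A, b) = 5/(b + 36) = 5/(36 + b))
((-239 - 1*(-1254)) + 562)*(-1188 + C(-26, 28)) = ((-239 - 1*(-1254)) + 562)*(-1188 + 5/(36 + 28)) = ((-239 + 1254) + 562)*(-1188 + 5/64) = (1015 + 562)*(-1188 + 5*(1/64)) = 1577*(-1188 + 5/64) = 1577*(-76027/64) = -119894579/64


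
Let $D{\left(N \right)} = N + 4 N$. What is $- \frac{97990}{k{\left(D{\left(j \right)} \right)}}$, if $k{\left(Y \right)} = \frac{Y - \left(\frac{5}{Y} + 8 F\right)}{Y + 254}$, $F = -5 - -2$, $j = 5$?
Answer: $- \frac{68348025}{122} \approx -5.6023 \cdot 10^{5}$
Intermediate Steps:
$F = -3$ ($F = -5 + 2 = -3$)
$D{\left(N \right)} = 5 N$
$k{\left(Y \right)} = \frac{24 + Y - \frac{5}{Y}}{254 + Y}$ ($k{\left(Y \right)} = \frac{Y - \left(-24 + \frac{5}{Y}\right)}{Y + 254} = \frac{Y + \left(24 - \frac{5}{Y}\right)}{254 + Y} = \frac{24 + Y - \frac{5}{Y}}{254 + Y}$)
$- \frac{97990}{k{\left(D{\left(j \right)} \right)}} = - \frac{97990}{\frac{1}{5 \cdot 5} \frac{1}{254 + 5 \cdot 5} \left(-5 + \left(5 \cdot 5\right)^{2} + 24 \cdot 5 \cdot 5\right)} = - \frac{97990}{\frac{1}{25} \frac{1}{254 + 25} \left(-5 + 25^{2} + 24 \cdot 25\right)} = - \frac{97990}{\frac{1}{25} \cdot \frac{1}{279} \left(-5 + 625 + 600\right)} = - \frac{97990}{\frac{1}{25} \cdot \frac{1}{279} \cdot 1220} = - \frac{97990}{\frac{244}{1395}} = \left(-97990\right) \frac{1395}{244} = - \frac{68348025}{122}$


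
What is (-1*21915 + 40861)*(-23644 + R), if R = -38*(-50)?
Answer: -411961824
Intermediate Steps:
R = 1900
(-1*21915 + 40861)*(-23644 + R) = (-1*21915 + 40861)*(-23644 + 1900) = (-21915 + 40861)*(-21744) = 18946*(-21744) = -411961824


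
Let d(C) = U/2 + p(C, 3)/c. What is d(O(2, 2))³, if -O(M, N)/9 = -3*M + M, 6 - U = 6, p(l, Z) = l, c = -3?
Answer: -1728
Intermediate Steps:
U = 0 (U = 6 - 1*6 = 6 - 6 = 0)
O(M, N) = 18*M (O(M, N) = -9*(-3*M + M) = -(-18)*M = 18*M)
d(C) = -C/3 (d(C) = 0/2 + C/(-3) = 0*(½) + C*(-⅓) = 0 - C/3 = -C/3)
d(O(2, 2))³ = (-6*2)³ = (-⅓*36)³ = (-12)³ = -1728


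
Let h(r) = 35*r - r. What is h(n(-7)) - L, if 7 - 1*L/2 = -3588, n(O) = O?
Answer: -7428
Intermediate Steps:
L = 7190 (L = 14 - 2*(-3588) = 14 + 7176 = 7190)
h(r) = 34*r
h(n(-7)) - L = 34*(-7) - 1*7190 = -238 - 7190 = -7428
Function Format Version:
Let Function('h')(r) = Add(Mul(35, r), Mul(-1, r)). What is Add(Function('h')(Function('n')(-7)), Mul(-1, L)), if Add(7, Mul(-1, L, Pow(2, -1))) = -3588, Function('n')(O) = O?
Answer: -7428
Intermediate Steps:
L = 7190 (L = Add(14, Mul(-2, -3588)) = Add(14, 7176) = 7190)
Function('h')(r) = Mul(34, r)
Add(Function('h')(Function('n')(-7)), Mul(-1, L)) = Add(Mul(34, -7), Mul(-1, 7190)) = Add(-238, -7190) = -7428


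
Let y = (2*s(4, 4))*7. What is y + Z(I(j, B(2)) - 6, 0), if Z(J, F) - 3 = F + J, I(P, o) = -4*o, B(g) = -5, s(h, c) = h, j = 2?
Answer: 73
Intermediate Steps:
Z(J, F) = 3 + F + J (Z(J, F) = 3 + (F + J) = 3 + F + J)
y = 56 (y = (2*4)*7 = 8*7 = 56)
y + Z(I(j, B(2)) - 6, 0) = 56 + (3 + 0 + (-4*(-5) - 6)) = 56 + (3 + 0 + (20 - 6)) = 56 + (3 + 0 + 14) = 56 + 17 = 73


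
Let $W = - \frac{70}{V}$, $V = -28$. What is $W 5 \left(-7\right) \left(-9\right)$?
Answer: $\frac{1575}{2} \approx 787.5$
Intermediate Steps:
$W = \frac{5}{2}$ ($W = - \frac{70}{-28} = \left(-70\right) \left(- \frac{1}{28}\right) = \frac{5}{2} \approx 2.5$)
$W 5 \left(-7\right) \left(-9\right) = \frac{5 \cdot 5 \left(-7\right) \left(-9\right)}{2} = \frac{5 \left(\left(-35\right) \left(-9\right)\right)}{2} = \frac{5}{2} \cdot 315 = \frac{1575}{2}$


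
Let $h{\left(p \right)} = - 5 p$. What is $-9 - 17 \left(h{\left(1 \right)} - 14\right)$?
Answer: $314$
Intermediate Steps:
$-9 - 17 \left(h{\left(1 \right)} - 14\right) = -9 - 17 \left(\left(-5\right) 1 - 14\right) = -9 - 17 \left(-5 - 14\right) = -9 - -323 = -9 + 323 = 314$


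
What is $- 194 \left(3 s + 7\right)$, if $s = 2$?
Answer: $-2522$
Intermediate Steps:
$- 194 \left(3 s + 7\right) = - 194 \left(3 \cdot 2 + 7\right) = - 194 \left(6 + 7\right) = \left(-194\right) 13 = -2522$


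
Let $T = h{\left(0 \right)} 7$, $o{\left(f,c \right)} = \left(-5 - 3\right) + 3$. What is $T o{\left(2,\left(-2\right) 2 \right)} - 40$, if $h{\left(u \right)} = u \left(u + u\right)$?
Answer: $-40$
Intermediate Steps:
$o{\left(f,c \right)} = -5$ ($o{\left(f,c \right)} = -8 + 3 = -5$)
$h{\left(u \right)} = 2 u^{2}$ ($h{\left(u \right)} = u 2 u = 2 u^{2}$)
$T = 0$ ($T = 2 \cdot 0^{2} \cdot 7 = 2 \cdot 0 \cdot 7 = 0 \cdot 7 = 0$)
$T o{\left(2,\left(-2\right) 2 \right)} - 40 = 0 \left(-5\right) - 40 = 0 - 40 = -40$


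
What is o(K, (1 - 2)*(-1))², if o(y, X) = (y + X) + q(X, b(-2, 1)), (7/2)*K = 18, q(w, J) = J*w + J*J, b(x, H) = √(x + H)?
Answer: 1247/49 + 72*I/7 ≈ 25.449 + 10.286*I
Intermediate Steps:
b(x, H) = √(H + x)
q(w, J) = J² + J*w (q(w, J) = J*w + J² = J² + J*w)
K = 36/7 (K = (2/7)*18 = 36/7 ≈ 5.1429)
o(y, X) = X + y + I*(I + X) (o(y, X) = (y + X) + √(1 - 2)*(√(1 - 2) + X) = (X + y) + √(-1)*(√(-1) + X) = (X + y) + I*(I + X) = X + y + I*(I + X))
o(K, (1 - 2)*(-1))² = ((1 - 2)*(-1) + 36/7 + I*(I + (1 - 2)*(-1)))² = (-1*(-1) + 36/7 + I*(I - 1*(-1)))² = (1 + 36/7 + I*(I + 1))² = (1 + 36/7 + I*(1 + I))² = (43/7 + I*(1 + I))²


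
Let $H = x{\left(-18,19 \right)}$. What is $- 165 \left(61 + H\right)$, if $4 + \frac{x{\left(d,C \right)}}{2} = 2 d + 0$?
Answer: $3135$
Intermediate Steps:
$x{\left(d,C \right)} = -8 + 4 d$ ($x{\left(d,C \right)} = -8 + 2 \left(2 d + 0\right) = -8 + 2 \cdot 2 d = -8 + 4 d$)
$H = -80$ ($H = -8 + 4 \left(-18\right) = -8 - 72 = -80$)
$- 165 \left(61 + H\right) = - 165 \left(61 - 80\right) = \left(-165\right) \left(-19\right) = 3135$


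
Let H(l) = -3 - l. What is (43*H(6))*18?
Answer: -6966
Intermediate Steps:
(43*H(6))*18 = (43*(-3 - 1*6))*18 = (43*(-3 - 6))*18 = (43*(-9))*18 = -387*18 = -6966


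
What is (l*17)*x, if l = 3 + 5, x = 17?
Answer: 2312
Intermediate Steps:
l = 8
(l*17)*x = (8*17)*17 = 136*17 = 2312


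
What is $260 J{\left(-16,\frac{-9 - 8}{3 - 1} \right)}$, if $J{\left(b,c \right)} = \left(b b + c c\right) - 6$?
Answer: $83785$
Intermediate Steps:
$J{\left(b,c \right)} = -6 + b^{2} + c^{2}$ ($J{\left(b,c \right)} = \left(b^{2} + c^{2}\right) - 6 = -6 + b^{2} + c^{2}$)
$260 J{\left(-16,\frac{-9 - 8}{3 - 1} \right)} = 260 \left(-6 + \left(-16\right)^{2} + \left(\frac{-9 - 8}{3 - 1}\right)^{2}\right) = 260 \left(-6 + 256 + \left(- \frac{17}{2}\right)^{2}\right) = 260 \left(-6 + 256 + \frac{289}{4}\right) = 260 \cdot \frac{1289}{4} = 83785$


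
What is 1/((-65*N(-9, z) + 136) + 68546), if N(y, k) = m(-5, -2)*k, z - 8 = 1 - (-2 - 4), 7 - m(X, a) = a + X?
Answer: 1/55032 ≈ 1.8171e-5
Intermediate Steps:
m(X, a) = 7 - X - a (m(X, a) = 7 - (a + X) = 7 - (X + a) = 7 + (-X - a) = 7 - X - a)
z = 15 (z = 8 + (1 - (-2 - 4)) = 8 + (1 - 1*(-6)) = 8 + (1 + 6) = 8 + 7 = 15)
N(y, k) = 14*k (N(y, k) = (7 - 1*(-5) - 1*(-2))*k = (7 + 5 + 2)*k = 14*k)
1/((-65*N(-9, z) + 136) + 68546) = 1/((-910*15 + 136) + 68546) = 1/((-65*210 + 136) + 68546) = 1/((-13650 + 136) + 68546) = 1/(-13514 + 68546) = 1/55032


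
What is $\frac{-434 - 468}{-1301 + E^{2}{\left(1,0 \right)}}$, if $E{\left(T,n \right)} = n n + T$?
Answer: $\frac{451}{650} \approx 0.69385$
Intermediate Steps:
$E{\left(T,n \right)} = T + n^{2}$ ($E{\left(T,n \right)} = n^{2} + T = T + n^{2}$)
$\frac{-434 - 468}{-1301 + E^{2}{\left(1,0 \right)}} = \frac{-434 - 468}{-1301 + \left(1 + 0^{2}\right)^{2}} = - \frac{902}{-1301 + \left(1 + 0\right)^{2}} = - \frac{902}{-1301 + 1^{2}} = - \frac{902}{-1301 + 1} = - \frac{902}{-1300} = \left(-902\right) \left(- \frac{1}{1300}\right) = \frac{451}{650}$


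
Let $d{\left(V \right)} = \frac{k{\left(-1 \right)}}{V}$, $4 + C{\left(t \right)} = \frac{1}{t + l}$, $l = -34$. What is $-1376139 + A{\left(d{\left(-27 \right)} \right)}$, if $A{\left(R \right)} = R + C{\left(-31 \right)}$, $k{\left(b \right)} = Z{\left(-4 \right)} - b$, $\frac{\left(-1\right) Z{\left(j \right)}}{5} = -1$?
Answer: $- \frac{805043794}{585} \approx -1.3761 \cdot 10^{6}$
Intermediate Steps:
$Z{\left(j \right)} = 5$ ($Z{\left(j \right)} = \left(-5\right) \left(-1\right) = 5$)
$k{\left(b \right)} = 5 - b$
$C{\left(t \right)} = -4 + \frac{1}{-34 + t}$ ($C{\left(t \right)} = -4 + \frac{1}{t - 34} = -4 + \frac{1}{-34 + t}$)
$d{\left(V \right)} = \frac{6}{V}$ ($d{\left(V \right)} = \frac{5 - -1}{V} = \frac{5 + 1}{V} = \frac{6}{V}$)
$A{\left(R \right)} = - \frac{261}{65} + R$ ($A{\left(R \right)} = R + \frac{137 - -124}{-34 - 31} = R + \frac{137 + 124}{-65} = R - \frac{261}{65} = - \frac{261}{65} + R$)
$-1376139 + A{\left(d{\left(-27 \right)} \right)} = -1376139 - \left(\frac{261}{65} - \frac{6}{-27}\right) = -1376139 + \left(- \frac{261}{65} + 6 \left(- \frac{1}{27}\right)\right) = -1376139 - \frac{2479}{585} = - \frac{805043794}{585}$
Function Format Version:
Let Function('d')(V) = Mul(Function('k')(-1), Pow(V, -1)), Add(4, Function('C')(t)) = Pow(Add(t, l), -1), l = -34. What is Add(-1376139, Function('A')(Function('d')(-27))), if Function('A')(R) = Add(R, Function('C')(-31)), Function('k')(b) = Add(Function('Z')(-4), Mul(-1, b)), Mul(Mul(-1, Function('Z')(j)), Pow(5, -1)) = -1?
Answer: Rational(-805043794, 585) ≈ -1.3761e+6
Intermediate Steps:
Function('Z')(j) = 5 (Function('Z')(j) = Mul(-5, -1) = 5)
Function('k')(b) = Add(5, Mul(-1, b))
Function('C')(t) = Add(-4, Pow(Add(-34, t), -1)) (Function('C')(t) = Add(-4, Pow(Add(t, -34), -1)) = Add(-4, Pow(Add(-34, t), -1)))
Function('d')(V) = Mul(6, Pow(V, -1)) (Function('d')(V) = Mul(Add(5, Mul(-1, -1)), Pow(V, -1)) = Mul(Add(5, 1), Pow(V, -1)) = Mul(6, Pow(V, -1)))
Function('A')(R) = Add(Rational(-261, 65), R) (Function('A')(R) = Add(R, Mul(Pow(Add(-34, -31), -1), Add(137, Mul(-4, -31)))) = Add(R, Mul(Pow(-65, -1), Add(137, 124))) = Add(R, Mul(Rational(-1, 65), 261)) = Add(R, Rational(-261, 65)) = Add(Rational(-261, 65), R))
Add(-1376139, Function('A')(Function('d')(-27))) = Add(-1376139, Add(Rational(-261, 65), Mul(6, Pow(-27, -1)))) = Add(-1376139, Add(Rational(-261, 65), Mul(6, Rational(-1, 27)))) = Add(-1376139, Add(Rational(-261, 65), Rational(-2, 9))) = Add(-1376139, Rational(-2479, 585)) = Rational(-805043794, 585)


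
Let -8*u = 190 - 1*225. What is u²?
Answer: 1225/64 ≈ 19.141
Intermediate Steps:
u = 35/8 (u = -(190 - 1*225)/8 = -(190 - 225)/8 = -⅛*(-35) = 35/8 ≈ 4.3750)
u² = (35/8)² = 1225/64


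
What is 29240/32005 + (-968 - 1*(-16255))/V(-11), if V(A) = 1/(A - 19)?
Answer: -2935556762/6401 ≈ -4.5861e+5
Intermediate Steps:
V(A) = 1/(-19 + A)
29240/32005 + (-968 - 1*(-16255))/V(-11) = 29240/32005 + (-968 - 1*(-16255))/(1/(-19 - 11)) = 29240*(1/32005) + (-968 + 16255)/(1/(-30)) = 5848/6401 + 15287/(-1/30) = 5848/6401 + 15287*(-30) = 5848/6401 - 458610 = -2935556762/6401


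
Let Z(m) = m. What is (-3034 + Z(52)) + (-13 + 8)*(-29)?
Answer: -2837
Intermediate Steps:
(-3034 + Z(52)) + (-13 + 8)*(-29) = (-3034 + 52) + (-13 + 8)*(-29) = -2982 - 5*(-29) = -2982 + 145 = -2837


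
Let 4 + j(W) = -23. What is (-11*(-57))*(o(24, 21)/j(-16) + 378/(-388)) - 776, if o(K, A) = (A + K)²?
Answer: -9391897/194 ≈ -48412.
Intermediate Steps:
j(W) = -27 (j(W) = -4 - 23 = -27)
(-11*(-57))*(o(24, 21)/j(-16) + 378/(-388)) - 776 = (-11*(-57))*((21 + 24)²/(-27) + 378/(-388)) - 776 = 627*(45²*(-1/27) + 378*(-1/388)) - 776 = 627*(2025*(-1/27) - 189/194) - 776 = 627*(-75 - 189/194) - 776 = 627*(-14739/194) - 776 = -9241353/194 - 776 = -9391897/194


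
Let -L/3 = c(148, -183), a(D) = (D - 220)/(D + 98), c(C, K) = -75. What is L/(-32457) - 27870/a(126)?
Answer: 33770855835/508493 ≈ 66414.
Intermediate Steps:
a(D) = (-220 + D)/(98 + D)
L = 225 (L = -3*(-75) = 225)
L/(-32457) - 27870/a(126) = 225/(-32457) - 27870*(98 + 126)/(-220 + 126) = 225*(-1/32457) - 27870/(-94/224) = -75/10819 - 27870/((1/224)*(-94)) = -75/10819 - 27870/(-47/112) = -75/10819 - 27870*(-112/47) = -75/10819 + 3121440/47 = 33770855835/508493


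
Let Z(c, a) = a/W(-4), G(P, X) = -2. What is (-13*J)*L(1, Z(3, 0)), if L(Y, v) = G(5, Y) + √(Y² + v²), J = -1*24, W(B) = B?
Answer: -312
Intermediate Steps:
Z(c, a) = -a/4 (Z(c, a) = a/(-4) = a*(-¼) = -a/4)
J = -24
L(Y, v) = -2 + √(Y² + v²)
(-13*J)*L(1, Z(3, 0)) = (-13*(-24))*(-2 + √(1² + (-¼*0)²)) = 312*(-2 + √(1 + 0²)) = 312*(-2 + √(1 + 0)) = 312*(-2 + √1) = 312*(-2 + 1) = 312*(-1) = -312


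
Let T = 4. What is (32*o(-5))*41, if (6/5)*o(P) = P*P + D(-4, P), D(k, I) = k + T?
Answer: 82000/3 ≈ 27333.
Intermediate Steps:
D(k, I) = 4 + k (D(k, I) = k + 4 = 4 + k)
o(P) = 5*P²/6 (o(P) = 5*(P*P + (4 - 4))/6 = 5*(P² + 0)/6 = 5*P²/6)
(32*o(-5))*41 = (32*((⅚)*(-5)²))*41 = (32*((⅚)*25))*41 = (32*(125/6))*41 = (2000/3)*41 = 82000/3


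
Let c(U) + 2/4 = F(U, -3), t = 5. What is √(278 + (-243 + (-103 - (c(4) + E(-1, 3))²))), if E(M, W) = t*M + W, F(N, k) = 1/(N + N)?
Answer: I*√4713/8 ≈ 8.5814*I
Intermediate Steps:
F(N, k) = 1/(2*N)
E(M, W) = W + 5*M (E(M, W) = 5*M + W = W + 5*M)
c(U) = -½ + 1/(2*U)
√(278 + (-243 + (-103 - (c(4) + E(-1, 3))²))) = √(278 + (-243 + (-103 - ((½)*(1 - 1*4)/4 + (3 + 5*(-1)))²))) = √(278 + (-243 + (-103 - ((½)*(¼)*(1 - 4) + (3 - 5))²))) = √(278 + (-243 + (-103 - ((½)*(¼)*(-3) - 2)²))) = √(278 + (-243 + (-103 - (-3/8 - 2)²))) = √(278 + (-243 + (-103 - (-19/8)²))) = √(278 + (-243 + (-103 - 1*361/64))) = √(278 + (-243 + (-103 - 361/64))) = √(278 + (-243 - 6953/64)) = √(278 - 22505/64) = √(-4713/64) = I*√4713/8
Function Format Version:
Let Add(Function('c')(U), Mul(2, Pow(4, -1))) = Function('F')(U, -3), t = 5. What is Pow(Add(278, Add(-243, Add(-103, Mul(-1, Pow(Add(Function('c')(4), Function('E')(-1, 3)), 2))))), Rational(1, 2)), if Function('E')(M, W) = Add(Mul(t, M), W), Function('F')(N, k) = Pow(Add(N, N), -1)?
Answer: Mul(Rational(1, 8), I, Pow(4713, Rational(1, 2))) ≈ Mul(8.5814, I)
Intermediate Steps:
Function('F')(N, k) = Mul(Rational(1, 2), Pow(N, -1)) (Function('F')(N, k) = Pow(Mul(2, N), -1) = Mul(Rational(1, 2), Pow(N, -1)))
Function('E')(M, W) = Add(W, Mul(5, M)) (Function('E')(M, W) = Add(Mul(5, M), W) = Add(W, Mul(5, M)))
Function('c')(U) = Add(Rational(-1, 2), Mul(Rational(1, 2), Pow(U, -1)))
Pow(Add(278, Add(-243, Add(-103, Mul(-1, Pow(Add(Function('c')(4), Function('E')(-1, 3)), 2))))), Rational(1, 2)) = Pow(Add(278, Add(-243, Add(-103, Mul(-1, Pow(Add(Mul(Rational(1, 2), Pow(4, -1), Add(1, Mul(-1, 4))), Add(3, Mul(5, -1))), 2))))), Rational(1, 2)) = Pow(Add(278, Add(-243, Add(-103, Mul(-1, Pow(Add(Mul(Rational(1, 2), Rational(1, 4), Add(1, -4)), Add(3, -5)), 2))))), Rational(1, 2)) = Pow(Add(278, Add(-243, Add(-103, Mul(-1, Pow(Add(Mul(Rational(1, 2), Rational(1, 4), -3), -2), 2))))), Rational(1, 2)) = Pow(Add(278, Add(-243, Add(-103, Mul(-1, Pow(Add(Rational(-3, 8), -2), 2))))), Rational(1, 2)) = Pow(Add(278, Add(-243, Add(-103, Mul(-1, Pow(Rational(-19, 8), 2))))), Rational(1, 2)) = Pow(Add(278, Add(-243, Add(-103, Mul(-1, Rational(361, 64))))), Rational(1, 2)) = Pow(Add(278, Add(-243, Add(-103, Rational(-361, 64)))), Rational(1, 2)) = Pow(Add(278, Add(-243, Rational(-6953, 64))), Rational(1, 2)) = Pow(Add(278, Rational(-22505, 64)), Rational(1, 2)) = Pow(Rational(-4713, 64), Rational(1, 2)) = Mul(Rational(1, 8), I, Pow(4713, Rational(1, 2)))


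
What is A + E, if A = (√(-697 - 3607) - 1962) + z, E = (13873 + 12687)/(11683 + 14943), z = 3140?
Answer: 15695994/13313 + 4*I*√269 ≈ 1179.0 + 65.605*I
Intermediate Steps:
E = 13280/13313 (E = 26560/26626 = 26560*(1/26626) = 13280/13313 ≈ 0.99752)
A = 1178 + 4*I*√269 (A = (√(-697 - 3607) - 1962) + 3140 = (√(-4304) - 1962) + 3140 = (4*I*√269 - 1962) + 3140 = (-1962 + 4*I*√269) + 3140 = 1178 + 4*I*√269 ≈ 1178.0 + 65.605*I)
A + E = (1178 + 4*I*√269) + 13280/13313 = 15695994/13313 + 4*I*√269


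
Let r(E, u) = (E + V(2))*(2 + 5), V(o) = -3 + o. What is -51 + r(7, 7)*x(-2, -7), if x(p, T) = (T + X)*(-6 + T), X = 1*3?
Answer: 2133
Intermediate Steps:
X = 3
x(p, T) = (-6 + T)*(3 + T) (x(p, T) = (T + 3)*(-6 + T) = (3 + T)*(-6 + T) = (-6 + T)*(3 + T))
r(E, u) = -7 + 7*E (r(E, u) = (E + (-3 + 2))*(2 + 5) = (E - 1)*7 = (-1 + E)*7 = -7 + 7*E)
-51 + r(7, 7)*x(-2, -7) = -51 + (-7 + 7*7)*(-18 + (-7)² - 3*(-7)) = -51 + (-7 + 49)*(-18 + 49 + 21) = -51 + 42*52 = -51 + 2184 = 2133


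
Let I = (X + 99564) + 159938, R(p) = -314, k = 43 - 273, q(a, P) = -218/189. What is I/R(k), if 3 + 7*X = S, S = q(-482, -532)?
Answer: -343320361/415422 ≈ -826.44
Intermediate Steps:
q(a, P) = -218/189 (q(a, P) = -218*1/189 = -218/189)
S = -218/189 ≈ -1.1534
X = -785/1323 (X = -3/7 + (1/7)*(-218/189) = -3/7 - 218/1323 = -785/1323 ≈ -0.59335)
k = -230
I = 343320361/1323 (I = (-785/1323 + 99564) + 159938 = 131722387/1323 + 159938 = 343320361/1323 ≈ 2.5950e+5)
I/R(k) = (343320361/1323)/(-314) = (343320361/1323)*(-1/314) = -343320361/415422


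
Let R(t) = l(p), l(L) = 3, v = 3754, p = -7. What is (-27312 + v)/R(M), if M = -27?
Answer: -23558/3 ≈ -7852.7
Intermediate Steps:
R(t) = 3
(-27312 + v)/R(M) = (-27312 + 3754)/3 = -23558*⅓ = -23558/3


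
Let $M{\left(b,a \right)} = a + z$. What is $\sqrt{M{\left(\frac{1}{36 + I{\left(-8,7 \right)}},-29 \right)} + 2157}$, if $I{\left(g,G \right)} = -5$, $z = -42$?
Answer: $\sqrt{2086} \approx 45.673$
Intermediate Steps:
$M{\left(b,a \right)} = -42 + a$ ($M{\left(b,a \right)} = a - 42 = -42 + a$)
$\sqrt{M{\left(\frac{1}{36 + I{\left(-8,7 \right)}},-29 \right)} + 2157} = \sqrt{\left(-42 - 29\right) + 2157} = \sqrt{-71 + 2157} = \sqrt{2086}$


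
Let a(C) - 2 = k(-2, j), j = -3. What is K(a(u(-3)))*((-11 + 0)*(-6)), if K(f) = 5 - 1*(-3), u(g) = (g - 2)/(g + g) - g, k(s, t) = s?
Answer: 528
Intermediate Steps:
u(g) = -g + (-2 + g)/(2*g) (u(g) = (-2 + g)/((2*g)) - g = (-2 + g)*(1/(2*g)) - g = (-2 + g)/(2*g) - g = -g + (-2 + g)/(2*g))
a(C) = 0 (a(C) = 2 - 2 = 0)
K(f) = 8 (K(f) = 5 + 3 = 8)
K(a(u(-3)))*((-11 + 0)*(-6)) = 8*((-11 + 0)*(-6)) = 8*(-11*(-6)) = 8*66 = 528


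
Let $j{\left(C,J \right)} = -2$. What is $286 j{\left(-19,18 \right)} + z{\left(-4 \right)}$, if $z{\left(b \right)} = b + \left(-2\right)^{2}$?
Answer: $-572$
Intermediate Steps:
$z{\left(b \right)} = 4 + b$ ($z{\left(b \right)} = b + 4 = 4 + b$)
$286 j{\left(-19,18 \right)} + z{\left(-4 \right)} = 286 \left(-2\right) + \left(4 - 4\right) = -572 + 0 = -572$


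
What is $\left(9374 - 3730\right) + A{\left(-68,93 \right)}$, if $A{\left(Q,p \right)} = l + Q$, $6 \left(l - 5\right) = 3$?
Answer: $\frac{11163}{2} \approx 5581.5$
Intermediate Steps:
$l = \frac{11}{2}$ ($l = 5 + \frac{1}{6} \cdot 3 = 5 + \frac{1}{2} = \frac{11}{2} \approx 5.5$)
$A{\left(Q,p \right)} = \frac{11}{2} + Q$
$\left(9374 - 3730\right) + A{\left(-68,93 \right)} = \left(9374 - 3730\right) + \left(\frac{11}{2} - 68\right) = 5644 - \frac{125}{2} = \frac{11163}{2}$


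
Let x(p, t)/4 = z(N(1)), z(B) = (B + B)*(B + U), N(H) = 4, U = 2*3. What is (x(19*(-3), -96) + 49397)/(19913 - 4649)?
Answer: 49717/15264 ≈ 3.2571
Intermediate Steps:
U = 6
z(B) = 2*B*(6 + B) (z(B) = (B + B)*(B + 6) = (2*B)*(6 + B) = 2*B*(6 + B))
x(p, t) = 320 (x(p, t) = 4*(2*4*(6 + 4)) = 4*(2*4*10) = 4*80 = 320)
(x(19*(-3), -96) + 49397)/(19913 - 4649) = (320 + 49397)/(19913 - 4649) = 49717/15264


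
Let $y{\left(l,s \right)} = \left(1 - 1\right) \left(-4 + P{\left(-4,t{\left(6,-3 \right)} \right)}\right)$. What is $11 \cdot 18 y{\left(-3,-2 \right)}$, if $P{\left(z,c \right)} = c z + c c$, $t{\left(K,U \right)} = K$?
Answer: $0$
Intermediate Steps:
$P{\left(z,c \right)} = c^{2} + c z$ ($P{\left(z,c \right)} = c z + c^{2} = c^{2} + c z$)
$y{\left(l,s \right)} = 0$ ($y{\left(l,s \right)} = \left(1 - 1\right) \left(-4 + 6 \left(6 - 4\right)\right) = 0 \left(-4 + 6 \cdot 2\right) = 0 \left(-4 + 12\right) = 0 \cdot 8 = 0$)
$11 \cdot 18 y{\left(-3,-2 \right)} = 11 \cdot 18 \cdot 0 = 198 \cdot 0 = 0$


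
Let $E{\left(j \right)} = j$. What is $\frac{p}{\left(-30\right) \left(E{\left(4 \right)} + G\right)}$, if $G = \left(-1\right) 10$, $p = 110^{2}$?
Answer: $\frac{605}{9} \approx 67.222$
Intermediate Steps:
$p = 12100$
$G = -10$
$\frac{p}{\left(-30\right) \left(E{\left(4 \right)} + G\right)} = \frac{12100}{\left(-30\right) \left(4 - 10\right)} = \frac{12100}{\left(-30\right) \left(-6\right)} = \frac{12100}{180} = 12100 \cdot \frac{1}{180} = \frac{605}{9}$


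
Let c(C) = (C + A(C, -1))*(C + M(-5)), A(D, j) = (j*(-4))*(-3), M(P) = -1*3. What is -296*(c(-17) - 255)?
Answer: -96200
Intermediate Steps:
M(P) = -3
A(D, j) = 12*j (A(D, j) = -4*j*(-3) = 12*j)
c(C) = (-12 + C)*(-3 + C) (c(C) = (C + 12*(-1))*(C - 3) = (C - 12)*(-3 + C) = (-12 + C)*(-3 + C))
-296*(c(-17) - 255) = -296*((36 + (-17)² - 15*(-17)) - 255) = -296*((36 + 289 + 255) - 255) = -296*(580 - 255) = -296*325 = -96200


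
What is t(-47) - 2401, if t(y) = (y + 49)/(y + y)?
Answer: -112848/47 ≈ -2401.0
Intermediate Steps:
t(y) = (49 + y)/(2*y) (t(y) = (49 + y)/((2*y)) = (49 + y)*(1/(2*y)) = (49 + y)/(2*y))
t(-47) - 2401 = (½)*(49 - 47)/(-47) - 2401 = (½)*(-1/47)*2 - 2401 = -1/47 - 2401 = -112848/47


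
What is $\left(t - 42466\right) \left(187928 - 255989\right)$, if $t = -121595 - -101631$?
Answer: $4249048230$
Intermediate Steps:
$t = -19964$ ($t = -121595 + 101631 = -19964$)
$\left(t - 42466\right) \left(187928 - 255989\right) = \left(-19964 - 42466\right) \left(187928 - 255989\right) = \left(-62430\right) \left(-68061\right) = 4249048230$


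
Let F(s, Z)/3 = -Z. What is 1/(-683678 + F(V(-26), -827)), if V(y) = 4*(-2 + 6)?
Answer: -1/681197 ≈ -1.4680e-6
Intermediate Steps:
V(y) = 16 (V(y) = 4*4 = 16)
F(s, Z) = -3*Z (F(s, Z) = 3*(-Z) = -3*Z)
1/(-683678 + F(V(-26), -827)) = 1/(-683678 - 3*(-827)) = 1/(-683678 + 2481) = 1/(-681197) = -1/681197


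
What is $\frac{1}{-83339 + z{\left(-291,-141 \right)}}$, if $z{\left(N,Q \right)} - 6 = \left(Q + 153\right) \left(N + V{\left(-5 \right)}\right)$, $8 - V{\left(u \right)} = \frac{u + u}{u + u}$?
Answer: $- \frac{1}{86741} \approx -1.1529 \cdot 10^{-5}$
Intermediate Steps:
$V{\left(u \right)} = 7$ ($V{\left(u \right)} = 8 - \frac{u + u}{u + u} = 8 - \frac{2 u}{2 u} = 8 - 2 u \frac{1}{2 u} = 8 - 1 = 7$)
$z{\left(N,Q \right)} = 6 + \left(7 + N\right) \left(153 + Q\right)$ ($z{\left(N,Q \right)} = 6 + \left(Q + 153\right) \left(N + 7\right) = 6 + \left(153 + Q\right) \left(7 + N\right) = 6 + \left(7 + N\right) \left(153 + Q\right)$)
$\frac{1}{-83339 + z{\left(-291,-141 \right)}} = \frac{1}{-83339 + \left(1077 + 7 \left(-141\right) + 153 \left(-291\right) - -41031\right)} = \frac{1}{-83339 + \left(1077 - 987 - 44523 + 41031\right)} = \frac{1}{-83339 - 3402} = \frac{1}{-86741} = - \frac{1}{86741}$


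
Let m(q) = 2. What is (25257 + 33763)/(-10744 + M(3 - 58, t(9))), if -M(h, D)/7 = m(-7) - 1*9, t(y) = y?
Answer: -11804/2139 ≈ -5.5185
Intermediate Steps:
M(h, D) = 49 (M(h, D) = -7*(2 - 1*9) = -7*(2 - 9) = -7*(-7) = 49)
(25257 + 33763)/(-10744 + M(3 - 58, t(9))) = (25257 + 33763)/(-10744 + 49) = 59020/(-10695) = 59020*(-1/10695) = -11804/2139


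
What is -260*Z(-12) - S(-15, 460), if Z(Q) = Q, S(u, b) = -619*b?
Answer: 287860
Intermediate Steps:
-260*Z(-12) - S(-15, 460) = -260*(-12) - (-619)*460 = 3120 - 1*(-284740) = 3120 + 284740 = 287860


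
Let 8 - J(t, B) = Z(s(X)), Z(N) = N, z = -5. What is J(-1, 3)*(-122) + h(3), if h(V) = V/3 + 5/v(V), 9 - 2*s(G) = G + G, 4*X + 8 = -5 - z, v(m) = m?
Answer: -541/3 ≈ -180.33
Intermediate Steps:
X = -2 (X = -2 + (-5 - 1*(-5))/4 = -2 + (-5 + 5)/4 = -2 + (¼)*0 = -2 + 0 = -2)
s(G) = 9/2 - G (s(G) = 9/2 - (G + G)/2 = 9/2 - G)
h(V) = 5/V + V/3 (h(V) = V/3 + 5/V = 5/V + V/3)
J(t, B) = 3/2 (J(t, B) = 8 - (9/2 - 1*(-2)) = 8 - (9/2 + 2) = 8 - 1*13/2 = 8 - 13/2 = 3/2)
J(-1, 3)*(-122) + h(3) = (3/2)*(-122) + (5/3 + (⅓)*3) = -183 + (5*(⅓) + 1) = -183 + (5/3 + 1) = -183 + 8/3 = -541/3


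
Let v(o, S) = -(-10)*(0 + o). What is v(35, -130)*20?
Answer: 7000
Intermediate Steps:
v(o, S) = 10*o (v(o, S) = -(-10)*o = 10*o)
v(35, -130)*20 = (10*35)*20 = 350*20 = 7000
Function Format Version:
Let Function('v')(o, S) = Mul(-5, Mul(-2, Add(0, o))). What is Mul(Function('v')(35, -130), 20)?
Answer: 7000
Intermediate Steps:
Function('v')(o, S) = Mul(10, o) (Function('v')(o, S) = Mul(-5, Mul(-2, o)) = Mul(10, o))
Mul(Function('v')(35, -130), 20) = Mul(Mul(10, 35), 20) = Mul(350, 20) = 7000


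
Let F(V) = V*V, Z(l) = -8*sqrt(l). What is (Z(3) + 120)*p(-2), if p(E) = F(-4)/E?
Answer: -960 + 64*sqrt(3) ≈ -849.15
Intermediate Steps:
F(V) = V**2
p(E) = 16/E (p(E) = (-4)**2/E = 16/E)
(Z(3) + 120)*p(-2) = (-8*sqrt(3) + 120)*(16/(-2)) = (120 - 8*sqrt(3))*(16*(-1/2)) = (120 - 8*sqrt(3))*(-8) = -960 + 64*sqrt(3)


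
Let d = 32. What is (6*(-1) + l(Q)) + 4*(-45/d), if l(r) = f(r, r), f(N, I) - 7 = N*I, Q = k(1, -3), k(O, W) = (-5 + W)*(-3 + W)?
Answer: 18395/8 ≈ 2299.4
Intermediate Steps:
Q = 48 (Q = 15 + (-3)**2 - 8*(-3) = 15 + 9 + 24 = 48)
f(N, I) = 7 + I*N (f(N, I) = 7 + N*I = 7 + I*N)
l(r) = 7 + r**2 (l(r) = 7 + r*r = 7 + r**2)
(6*(-1) + l(Q)) + 4*(-45/d) = (6*(-1) + (7 + 48**2)) + 4*(-45/32) = (-6 + (7 + 2304)) + 4*(-45*1/32) = (-6 + 2311) + 4*(-45/32) = 2305 - 45/8 = 18395/8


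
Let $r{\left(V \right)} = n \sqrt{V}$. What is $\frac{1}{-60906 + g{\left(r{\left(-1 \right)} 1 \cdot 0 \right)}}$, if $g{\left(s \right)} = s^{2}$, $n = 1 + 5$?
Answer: $- \frac{1}{60906} \approx -1.6419 \cdot 10^{-5}$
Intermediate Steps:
$n = 6$
$r{\left(V \right)} = 6 \sqrt{V}$
$\frac{1}{-60906 + g{\left(r{\left(-1 \right)} 1 \cdot 0 \right)}} = \frac{1}{-60906 + \left(6 \sqrt{-1} \cdot 1 \cdot 0\right)^{2}} = \frac{1}{-60906 + \left(6 i 1 \cdot 0\right)^{2}} = \frac{1}{-60906 + \left(6 i 0\right)^{2}} = \frac{1}{-60906 + 0^{2}} = \frac{1}{-60906 + 0} = \frac{1}{-60906} = - \frac{1}{60906}$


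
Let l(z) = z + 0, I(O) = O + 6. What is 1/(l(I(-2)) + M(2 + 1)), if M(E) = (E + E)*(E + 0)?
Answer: 1/22 ≈ 0.045455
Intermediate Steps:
M(E) = 2*E² (M(E) = (2*E)*E = 2*E²)
I(O) = 6 + O
l(z) = z
1/(l(I(-2)) + M(2 + 1)) = 1/((6 - 2) + 2*(2 + 1)²) = 1/(4 + 2*3²) = 1/(4 + 2*9) = 1/(4 + 18) = 1/22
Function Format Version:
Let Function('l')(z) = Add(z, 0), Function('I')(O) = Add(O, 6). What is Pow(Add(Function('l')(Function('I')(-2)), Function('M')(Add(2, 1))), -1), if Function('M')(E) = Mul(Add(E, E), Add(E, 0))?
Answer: Rational(1, 22) ≈ 0.045455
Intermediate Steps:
Function('M')(E) = Mul(2, Pow(E, 2)) (Function('M')(E) = Mul(Mul(2, E), E) = Mul(2, Pow(E, 2)))
Function('I')(O) = Add(6, O)
Function('l')(z) = z
Pow(Add(Function('l')(Function('I')(-2)), Function('M')(Add(2, 1))), -1) = Pow(Add(Add(6, -2), Mul(2, Pow(Add(2, 1), 2))), -1) = Pow(Add(4, Mul(2, Pow(3, 2))), -1) = Pow(Add(4, Mul(2, 9)), -1) = Pow(Add(4, 18), -1) = Pow(22, -1) = Rational(1, 22)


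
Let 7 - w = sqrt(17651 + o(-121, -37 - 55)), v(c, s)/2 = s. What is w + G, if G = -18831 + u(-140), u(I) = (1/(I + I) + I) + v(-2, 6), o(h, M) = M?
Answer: -5306561/280 - 3*sqrt(1951) ≈ -19085.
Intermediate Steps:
v(c, s) = 2*s
w = 7 - 3*sqrt(1951) (w = 7 - sqrt(17651 + (-37 - 55)) = 7 - sqrt(17651 - 92) = 7 - sqrt(17559) = 7 - 3*sqrt(1951) ≈ -125.51)
u(I) = 12 + I + 1/(2*I) (u(I) = (1/(I + I) + I) + 2*6 = (1/(2*I) + I) + 12 = (I + 1/(2*I)) + 12 = 12 + I + 1/(2*I))
G = -5308521/280 (G = -18831 + (12 - 140 + (1/2)/(-140)) = -18831 + (12 - 140 + (1/2)*(-1/140)) = -18831 + (12 - 140 - 1/280) = -18831 - 35841/280 = -5308521/280 ≈ -18959.)
w + G = (7 - 3*sqrt(1951)) - 5308521/280 = -5306561/280 - 3*sqrt(1951)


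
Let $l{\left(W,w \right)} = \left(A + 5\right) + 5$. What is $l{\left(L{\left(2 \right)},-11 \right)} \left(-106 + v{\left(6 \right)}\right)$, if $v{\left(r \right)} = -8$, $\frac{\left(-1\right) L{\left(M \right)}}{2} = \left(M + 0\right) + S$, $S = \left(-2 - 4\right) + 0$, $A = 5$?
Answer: $-1710$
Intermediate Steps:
$S = -6$ ($S = -6 + 0 = -6$)
$L{\left(M \right)} = 12 - 2 M$ ($L{\left(M \right)} = - 2 \left(\left(M + 0\right) - 6\right) = - 2 \left(M - 6\right) = - 2 \left(-6 + M\right) = 12 - 2 M$)
$l{\left(W,w \right)} = 15$ ($l{\left(W,w \right)} = \left(5 + 5\right) + 5 = 10 + 5 = 15$)
$l{\left(L{\left(2 \right)},-11 \right)} \left(-106 + v{\left(6 \right)}\right) = 15 \left(-106 - 8\right) = 15 \left(-114\right) = -1710$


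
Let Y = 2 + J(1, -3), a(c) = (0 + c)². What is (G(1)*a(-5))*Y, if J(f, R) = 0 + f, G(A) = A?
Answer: 75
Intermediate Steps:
J(f, R) = f
a(c) = c²
Y = 3 (Y = 2 + 1 = 3)
(G(1)*a(-5))*Y = (1*(-5)²)*3 = (1*25)*3 = 25*3 = 75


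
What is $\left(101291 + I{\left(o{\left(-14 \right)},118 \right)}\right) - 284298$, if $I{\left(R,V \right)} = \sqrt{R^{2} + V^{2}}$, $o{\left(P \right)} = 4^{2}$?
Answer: $-183007 + 2 \sqrt{3545} \approx -1.8289 \cdot 10^{5}$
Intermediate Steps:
$o{\left(P \right)} = 16$
$\left(101291 + I{\left(o{\left(-14 \right)},118 \right)}\right) - 284298 = \left(101291 + \sqrt{16^{2} + 118^{2}}\right) - 284298 = \left(101291 + \sqrt{256 + 13924}\right) - 284298 = \left(101291 + \sqrt{14180}\right) - 284298 = \left(101291 + 2 \sqrt{3545}\right) - 284298 = -183007 + 2 \sqrt{3545}$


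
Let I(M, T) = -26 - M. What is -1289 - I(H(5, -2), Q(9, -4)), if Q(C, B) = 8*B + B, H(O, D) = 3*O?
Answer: -1248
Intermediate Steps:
Q(C, B) = 9*B
-1289 - I(H(5, -2), Q(9, -4)) = -1289 - (-26 - 3*5) = -1289 - (-26 - 1*15) = -1289 - (-26 - 15) = -1289 - 1*(-41) = -1289 + 41 = -1248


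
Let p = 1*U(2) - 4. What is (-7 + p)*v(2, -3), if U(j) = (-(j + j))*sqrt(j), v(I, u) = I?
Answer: -22 - 8*sqrt(2) ≈ -33.314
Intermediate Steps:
U(j) = -2*j**(3/2) (U(j) = (-2*j)*sqrt(j) = -2*j**(3/2))
p = -4 - 4*sqrt(2) (p = 1*(-4*sqrt(2)) - 4 = -4*sqrt(2) - 4 = -4 - 4*sqrt(2) ≈ -9.6569)
(-7 + p)*v(2, -3) = (-7 + (-4 - 4*sqrt(2)))*2 = (-11 - 4*sqrt(2))*2 = -22 - 8*sqrt(2)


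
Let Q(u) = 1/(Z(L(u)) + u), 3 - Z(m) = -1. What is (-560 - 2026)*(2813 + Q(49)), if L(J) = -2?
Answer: -385546740/53 ≈ -7.2745e+6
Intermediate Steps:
Z(m) = 4 (Z(m) = 3 - 1*(-1) = 3 + 1 = 4)
Q(u) = 1/(4 + u)
(-560 - 2026)*(2813 + Q(49)) = (-560 - 2026)*(2813 + 1/(4 + 49)) = -2586*(2813 + 1/53) = -2586*149090/53 = -385546740/53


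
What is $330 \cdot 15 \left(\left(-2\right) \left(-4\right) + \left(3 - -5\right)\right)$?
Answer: $79200$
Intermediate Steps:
$330 \cdot 15 \left(\left(-2\right) \left(-4\right) + \left(3 - -5\right)\right) = 4950 \left(8 + \left(3 + 5\right)\right) = 4950 \left(8 + 8\right) = 4950 \cdot 16 = 79200$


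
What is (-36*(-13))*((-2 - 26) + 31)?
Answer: 1404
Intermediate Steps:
(-36*(-13))*((-2 - 26) + 31) = 468*(-28 + 31) = 468*3 = 1404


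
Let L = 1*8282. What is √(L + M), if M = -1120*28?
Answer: I*√23078 ≈ 151.91*I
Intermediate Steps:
M = -31360
L = 8282
√(L + M) = √(8282 - 31360) = √(-23078) = I*√23078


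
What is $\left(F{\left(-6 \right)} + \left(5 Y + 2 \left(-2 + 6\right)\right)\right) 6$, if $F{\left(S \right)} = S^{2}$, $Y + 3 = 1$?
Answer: $204$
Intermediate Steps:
$Y = -2$ ($Y = -3 + 1 = -2$)
$\left(F{\left(-6 \right)} + \left(5 Y + 2 \left(-2 + 6\right)\right)\right) 6 = \left(\left(-6\right)^{2} + \left(5 \left(-2\right) + 2 \left(-2 + 6\right)\right)\right) 6 = \left(36 + \left(-10 + 2 \cdot 4\right)\right) 6 = \left(36 + \left(-10 + 8\right)\right) 6 = \left(36 - 2\right) 6 = 34 \cdot 6 = 204$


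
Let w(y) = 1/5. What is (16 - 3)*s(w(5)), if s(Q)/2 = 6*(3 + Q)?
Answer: 2496/5 ≈ 499.20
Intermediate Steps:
w(y) = 1/5
s(Q) = 36 + 12*Q (s(Q) = 2*(6*(3 + Q)) = 2*(18 + 6*Q) = 36 + 12*Q)
(16 - 3)*s(w(5)) = (16 - 3)*(36 + 12*(1/5)) = 13*(36 + 12/5) = 13*(192/5) = 2496/5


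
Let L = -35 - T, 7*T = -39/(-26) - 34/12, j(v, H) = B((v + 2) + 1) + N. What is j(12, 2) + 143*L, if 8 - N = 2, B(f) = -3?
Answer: -104470/21 ≈ -4974.8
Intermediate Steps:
N = 6 (N = 8 - 1*2 = 8 - 2 = 6)
j(v, H) = 3 (j(v, H) = -3 + 6 = 3)
T = -4/21 (T = (-39/(-26) - 34/12)/7 = (-39*(-1/26) - 34*1/12)/7 = (3/2 - 17/6)/7 = (1/7)*(-4/3) = -4/21 ≈ -0.19048)
L = -731/21 (L = -35 - 1*(-4/21) = -35 + 4/21 = -731/21 ≈ -34.810)
j(12, 2) + 143*L = 3 + 143*(-731/21) = 3 - 104533/21 = -104470/21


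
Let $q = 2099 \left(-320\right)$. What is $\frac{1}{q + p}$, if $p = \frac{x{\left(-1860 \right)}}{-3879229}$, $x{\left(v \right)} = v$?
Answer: $- \frac{3879229}{2605600532860} \approx -1.4888 \cdot 10^{-6}$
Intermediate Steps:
$q = -671680$
$p = \frac{1860}{3879229}$ ($p = - \frac{1860}{-3879229} = \left(-1860\right) \left(- \frac{1}{3879229}\right) = \frac{1860}{3879229} \approx 0.00047948$)
$\frac{1}{q + p} = \frac{1}{-671680 + \frac{1860}{3879229}} = \frac{1}{- \frac{2605600532860}{3879229}} = - \frac{3879229}{2605600532860}$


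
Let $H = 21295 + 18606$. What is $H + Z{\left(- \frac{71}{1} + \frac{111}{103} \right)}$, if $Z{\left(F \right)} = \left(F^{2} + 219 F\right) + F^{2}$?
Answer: $\frac{364591803}{10609} \approx 34366.0$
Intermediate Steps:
$H = 39901$
$Z{\left(F \right)} = 2 F^{2} + 219 F$
$H + Z{\left(- \frac{71}{1} + \frac{111}{103} \right)} = 39901 + \left(- \frac{71}{1} + \frac{111}{103}\right) \left(219 + 2 \left(- \frac{71}{1} + \frac{111}{103}\right)\right) = 39901 + \left(\left(-71\right) 1 + 111 \cdot \frac{1}{103}\right) \left(219 + 2 \left(\left(-71\right) 1 + 111 \cdot \frac{1}{103}\right)\right) = 39901 + \left(-71 + \frac{111}{103}\right) \left(219 + 2 \left(-71 + \frac{111}{103}\right)\right) = 39901 - \frac{7202 \left(219 + 2 \left(- \frac{7202}{103}\right)\right)}{103} = 39901 - \frac{7202 \left(219 - \frac{14404}{103}\right)}{103} = 39901 - \frac{58717906}{10609} = \frac{364591803}{10609}$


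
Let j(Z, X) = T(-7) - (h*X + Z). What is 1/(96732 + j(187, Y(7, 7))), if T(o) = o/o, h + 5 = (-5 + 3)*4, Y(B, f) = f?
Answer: 1/96637 ≈ 1.0348e-5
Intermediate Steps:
h = -13 (h = -5 + (-5 + 3)*4 = -5 - 2*4 = -5 - 8 = -13)
T(o) = 1
j(Z, X) = 1 - Z + 13*X (j(Z, X) = 1 - (-13*X + Z) = 1 - (Z - 13*X) = 1 + (-Z + 13*X) = 1 - Z + 13*X)
1/(96732 + j(187, Y(7, 7))) = 1/(96732 + (1 - 1*187 + 13*7)) = 1/(96732 + (1 - 187 + 91)) = 1/(96732 - 95) = 1/96637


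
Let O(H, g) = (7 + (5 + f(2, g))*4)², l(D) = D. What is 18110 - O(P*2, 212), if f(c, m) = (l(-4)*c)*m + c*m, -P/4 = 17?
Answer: -25595611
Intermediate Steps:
P = -68 (P = -4*17 = -68)
f(c, m) = -3*c*m (f(c, m) = (-4*c)*m + c*m = -4*c*m + c*m = -3*c*m)
O(H, g) = (27 - 24*g)² (O(H, g) = (7 + (5 - 3*2*g)*4)² = (7 + (5 - 6*g)*4)² = (7 + (20 - 24*g))² = (27 - 24*g)²)
18110 - O(P*2, 212) = 18110 - 9*(9 - 8*212)² = 18110 - 9*(9 - 1696)² = 18110 - 9*(-1687)² = 18110 - 9*2845969 = 18110 - 1*25613721 = 18110 - 25613721 = -25595611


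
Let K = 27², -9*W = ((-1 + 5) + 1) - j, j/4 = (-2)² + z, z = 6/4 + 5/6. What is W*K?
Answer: 1647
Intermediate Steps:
z = 7/3 (z = 6*(¼) + 5*(⅙) = 3/2 + ⅚ = 7/3 ≈ 2.3333)
j = 76/3 (j = 4*((-2)² + 7/3) = 4*(4 + 7/3) = 4*(19/3) = 76/3 ≈ 25.333)
W = 61/27 (W = -(((-1 + 5) + 1) - 1*76/3)/9 = -((4 + 1) - 76/3)/9 = -(5 - 76/3)/9 = -⅑*(-61/3) = 61/27 ≈ 2.2593)
K = 729
W*K = (61/27)*729 = 1647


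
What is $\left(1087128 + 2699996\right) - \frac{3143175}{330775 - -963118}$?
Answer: $\frac{4900130090557}{1293893} \approx 3.7871 \cdot 10^{6}$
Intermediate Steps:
$\left(1087128 + 2699996\right) - \frac{3143175}{330775 - -963118} = 3787124 - \frac{3143175}{330775 + 963118} = 3787124 - \frac{3143175}{1293893} = \frac{4900130090557}{1293893}$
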